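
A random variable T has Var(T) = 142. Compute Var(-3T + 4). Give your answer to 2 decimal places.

Var(-3T + 4) = (-3)²·Var(T) = 9·142 = 1278

1278.00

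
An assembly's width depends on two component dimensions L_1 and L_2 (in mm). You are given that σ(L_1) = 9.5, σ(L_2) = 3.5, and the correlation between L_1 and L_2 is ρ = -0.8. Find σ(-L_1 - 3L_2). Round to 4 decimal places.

6.3953

V(L_1) = (9.5)² = 90.25;  V(L_2) = (3.5)² = 12.25
Cov(L_1,L_2) = ρ·σ(L_1)·σ(L_2) = -0.8·9.5·3.5 = -26.6
V(-L_1 - 3L_2) = (-1)²·V(L_1) + (-3)²·V(L_2) + 2·(-1)·(-3)·Cov(L_1,L_2)
= 1·90.25 + 9·12.25 + 6·-26.6 = 40.9
σ(-L_1 - 3L_2) = √40.9 ≈ 6.3953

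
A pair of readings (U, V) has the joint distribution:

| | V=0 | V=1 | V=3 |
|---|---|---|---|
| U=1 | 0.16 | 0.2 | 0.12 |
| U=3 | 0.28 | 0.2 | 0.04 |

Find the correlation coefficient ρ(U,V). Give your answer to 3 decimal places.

E[U] = 2.04,  E[V] = 0.88
E[UV] = 1.52
cov(U,V) = E[UV] − E[U]E[V] = 1.52 − (2.04)(0.88) = -0.2752
Var(U) = 0.9984,  Var(V) = 1.0656
ρ = -0.2752 / √(0.9984·1.0656) ≈ -0.267

-0.267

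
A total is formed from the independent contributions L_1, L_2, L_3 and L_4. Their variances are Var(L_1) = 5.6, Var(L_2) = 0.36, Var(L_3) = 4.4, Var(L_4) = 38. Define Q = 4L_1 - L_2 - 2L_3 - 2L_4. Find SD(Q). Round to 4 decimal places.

16.1109

By independence, Var(Q) = (4)²Var(L_1) + (-1)²Var(L_2) + (-2)²Var(L_3) + (-2)²Var(L_4)
= (4)²·5.6 + (-1)²·0.36 + (-2)²·4.4 + (-2)²·38 = 259.56
SD(Q) = √259.56 ≈ 16.1109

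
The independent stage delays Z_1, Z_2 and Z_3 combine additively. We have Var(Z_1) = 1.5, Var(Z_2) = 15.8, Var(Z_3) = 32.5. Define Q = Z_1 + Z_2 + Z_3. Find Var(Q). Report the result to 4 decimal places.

49.8000

By independence, Var(Q) = (1)²Var(Z_1) + (1)²Var(Z_2) + (1)²Var(Z_3)
= (1)²·1.5 + (1)²·15.8 + (1)²·32.5 = 49.8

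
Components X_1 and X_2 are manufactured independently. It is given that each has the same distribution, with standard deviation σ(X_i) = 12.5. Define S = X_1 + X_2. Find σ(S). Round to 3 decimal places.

17.678

Var(X_i) = (12.5)² = 156.25
By independence, Var(S) = (1)²Var(X_1) + (1)²Var(X_2)
= (1)²·156.25 + (1)²·156.25 = 312.5
σ(S) = √312.5 ≈ 17.678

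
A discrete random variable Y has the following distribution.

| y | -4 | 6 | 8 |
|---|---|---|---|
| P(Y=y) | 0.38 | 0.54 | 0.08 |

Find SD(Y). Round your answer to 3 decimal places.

5.007

E[Y] = (-4)(0.38) + (6)(0.54) + (8)(0.08) = 2.36
E[Y²] = (-4)²(0.38) + (6)²(0.54) + (8)²(0.08) = 30.64
V(Y) = E[Y²] − (E[Y])² = 30.64 − (2.36)² = 25.0704
SD(Y) = √25.0704 ≈ 5.007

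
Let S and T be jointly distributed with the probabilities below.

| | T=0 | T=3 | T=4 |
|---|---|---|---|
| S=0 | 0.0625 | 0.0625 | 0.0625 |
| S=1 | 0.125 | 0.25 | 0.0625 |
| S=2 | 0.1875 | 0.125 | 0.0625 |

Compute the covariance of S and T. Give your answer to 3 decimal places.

-0.199

E[S] = 1.1875,  E[T] = 2.0625
E[ST] = 2.25
Cov(S,T) = E[ST] − E[S]E[T] = 2.25 − (1.1875)(2.0625) = -0.19921875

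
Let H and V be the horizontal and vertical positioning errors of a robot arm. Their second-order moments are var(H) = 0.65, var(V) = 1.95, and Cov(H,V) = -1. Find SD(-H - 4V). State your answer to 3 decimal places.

4.884

var(-H - 4V) = (-1)²·var(H) + (-4)²·var(V) + 2·(-1)·(-4)·Cov(H,V)
= 1·0.65 + 16·1.95 + 8·-1 = 23.85
SD(-H - 4V) = √23.85 ≈ 4.884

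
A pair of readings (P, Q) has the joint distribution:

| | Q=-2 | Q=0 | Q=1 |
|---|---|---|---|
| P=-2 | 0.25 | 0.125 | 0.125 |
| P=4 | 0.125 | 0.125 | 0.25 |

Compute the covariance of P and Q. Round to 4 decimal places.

E[P] = 1,  E[Q] = -0.375
E[PQ] = 0.75
cov(P,Q) = E[PQ] − E[P]E[Q] = 0.75 − (1)(-0.375) = 1.125

1.1250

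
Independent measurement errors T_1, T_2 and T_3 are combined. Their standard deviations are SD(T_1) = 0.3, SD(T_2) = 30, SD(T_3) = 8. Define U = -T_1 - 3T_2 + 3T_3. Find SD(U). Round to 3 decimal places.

93.146

V(T_1) = 0.09, V(T_2) = 900, V(T_3) = 64
By independence, V(U) = (-1)²V(T_1) + (-3)²V(T_2) + (3)²V(T_3)
= (-1)²·0.09 + (-3)²·900 + (3)²·64 = 8676.09
SD(U) = √8676.09 ≈ 93.146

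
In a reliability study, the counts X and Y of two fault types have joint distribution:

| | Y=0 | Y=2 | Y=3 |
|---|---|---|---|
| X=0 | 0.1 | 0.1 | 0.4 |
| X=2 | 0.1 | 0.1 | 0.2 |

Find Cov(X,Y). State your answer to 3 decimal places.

E[X] = 0.8,  E[Y] = 2.2
E[XY] = 1.6
Cov(X,Y) = E[XY] − E[X]E[Y] = 1.6 − (0.8)(2.2) = -0.16

-0.160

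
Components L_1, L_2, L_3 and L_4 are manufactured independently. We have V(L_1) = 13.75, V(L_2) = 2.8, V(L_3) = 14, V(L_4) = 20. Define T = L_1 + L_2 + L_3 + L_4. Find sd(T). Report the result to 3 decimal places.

By independence, V(T) = (1)²V(L_1) + (1)²V(L_2) + (1)²V(L_3) + (1)²V(L_4)
= (1)²·13.75 + (1)²·2.8 + (1)²·14 + (1)²·20 = 50.55
sd(T) = √50.55 ≈ 7.110

7.110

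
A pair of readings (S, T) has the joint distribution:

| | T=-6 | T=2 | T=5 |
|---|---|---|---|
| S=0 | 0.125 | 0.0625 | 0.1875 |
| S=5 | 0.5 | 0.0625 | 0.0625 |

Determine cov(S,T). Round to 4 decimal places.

-5.7813

E[S] = 3.125,  E[T] = -2.25
E[ST] = -12.8125
cov(S,T) = E[ST] − E[S]E[T] = -12.8125 − (3.125)(-2.25) = -5.78125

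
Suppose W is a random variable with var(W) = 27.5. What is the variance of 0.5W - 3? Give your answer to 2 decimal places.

var(0.5W - 3) = (0.5)²·var(W) = 0.25·27.5 = 6.875

6.88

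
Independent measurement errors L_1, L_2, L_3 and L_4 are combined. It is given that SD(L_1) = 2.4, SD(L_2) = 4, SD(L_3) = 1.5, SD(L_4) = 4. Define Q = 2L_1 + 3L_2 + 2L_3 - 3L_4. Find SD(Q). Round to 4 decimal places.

17.8897

V(L_1) = 5.76, V(L_2) = 16, V(L_3) = 2.25, V(L_4) = 16
By independence, V(Q) = (2)²V(L_1) + (3)²V(L_2) + (2)²V(L_3) + (-3)²V(L_4)
= (2)²·5.76 + (3)²·16 + (2)²·2.25 + (-3)²·16 = 320.04
SD(Q) = √320.04 ≈ 17.8897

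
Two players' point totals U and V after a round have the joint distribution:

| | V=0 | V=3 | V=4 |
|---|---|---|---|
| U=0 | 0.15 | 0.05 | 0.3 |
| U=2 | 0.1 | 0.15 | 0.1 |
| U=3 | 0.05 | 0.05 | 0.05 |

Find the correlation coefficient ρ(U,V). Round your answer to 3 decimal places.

-0.089

E[U] = 1.15,  E[V] = 2.55
E[UV] = 2.75
Cov(U,V) = E[UV] − E[U]E[V] = 2.75 − (1.15)(2.55) = -0.1825
var(U) = 1.4275,  var(V) = 2.9475
ρ = -0.1825 / √(1.4275·2.9475) ≈ -0.089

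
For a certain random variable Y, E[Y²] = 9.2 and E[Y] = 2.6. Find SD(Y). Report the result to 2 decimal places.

Var(Y) = 9.2 − (2.6)² = 2.44
SD(Y) = √2.44 ≈ 1.56

1.56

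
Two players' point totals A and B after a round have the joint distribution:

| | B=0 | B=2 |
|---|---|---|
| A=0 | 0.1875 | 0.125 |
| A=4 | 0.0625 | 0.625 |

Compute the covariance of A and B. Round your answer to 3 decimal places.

E[A] = 2.75,  E[B] = 1.5
E[AB] = 5
cov(A,B) = E[AB] − E[A]E[B] = 5 − (2.75)(1.5) = 0.875

0.875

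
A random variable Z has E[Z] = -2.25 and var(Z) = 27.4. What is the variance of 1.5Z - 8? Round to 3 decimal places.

var(1.5Z - 8) = (1.5)²·var(Z) = 2.25·27.4 = 61.65

61.650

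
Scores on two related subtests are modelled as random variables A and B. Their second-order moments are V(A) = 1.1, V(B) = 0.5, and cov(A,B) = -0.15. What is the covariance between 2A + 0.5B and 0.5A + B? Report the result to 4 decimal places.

1.0125

cov(2A + 0.5B, 0.5A + B) = (2)(0.5)V(A) + (0.5)(1)V(B) + [(2)(1) + (0.5)(0.5)]cov(A,B)
= 1·1.1 + 0.5·0.5 + 2.25·-0.15 = 1.0125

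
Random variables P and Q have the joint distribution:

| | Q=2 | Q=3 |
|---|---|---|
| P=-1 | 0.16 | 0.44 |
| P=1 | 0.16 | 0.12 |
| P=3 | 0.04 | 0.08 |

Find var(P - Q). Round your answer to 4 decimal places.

2.4000

E[P] = 0.04,  E[Q] = 2.64,  E[PQ] = 0
var(P) = 1.96 − (0.04)² = 1.9584;  var(Q) = 7.2 − (2.64)² = 0.2304
Cov(P,Q) = 0 − (0.04)(2.64) = -0.1056
var(P - Q) = (1)²·1.9584 + (-1)²·0.2304 + 2·(1)·(-1)·-0.1056 = 2.4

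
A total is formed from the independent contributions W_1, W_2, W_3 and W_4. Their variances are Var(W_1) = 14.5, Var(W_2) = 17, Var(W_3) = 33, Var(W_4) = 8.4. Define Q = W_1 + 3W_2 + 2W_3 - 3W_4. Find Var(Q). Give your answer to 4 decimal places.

By independence, Var(Q) = (1)²Var(W_1) + (3)²Var(W_2) + (2)²Var(W_3) + (-3)²Var(W_4)
= (1)²·14.5 + (3)²·17 + (2)²·33 + (-3)²·8.4 = 375.1

375.1000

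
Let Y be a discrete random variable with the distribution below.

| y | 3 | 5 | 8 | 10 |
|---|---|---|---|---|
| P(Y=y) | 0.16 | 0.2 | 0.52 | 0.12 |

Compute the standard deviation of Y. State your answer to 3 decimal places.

2.221

E[Y] = (3)(0.16) + (5)(0.2) + (8)(0.52) + (10)(0.12) = 6.84
E[Y²] = (3)²(0.16) + (5)²(0.2) + (8)²(0.52) + (10)²(0.12) = 51.72
var(Y) = E[Y²] − (E[Y])² = 51.72 − (6.84)² = 4.9344
σ(Y) = √4.9344 ≈ 2.221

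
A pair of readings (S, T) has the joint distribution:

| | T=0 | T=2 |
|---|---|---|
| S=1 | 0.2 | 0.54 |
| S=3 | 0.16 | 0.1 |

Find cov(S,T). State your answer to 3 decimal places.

E[S] = 1.52,  E[T] = 1.28
E[ST] = 1.68
cov(S,T) = E[ST] − E[S]E[T] = 1.68 − (1.52)(1.28) = -0.2656

-0.266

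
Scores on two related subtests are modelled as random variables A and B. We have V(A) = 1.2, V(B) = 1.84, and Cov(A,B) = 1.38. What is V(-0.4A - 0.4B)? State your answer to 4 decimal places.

0.9280

V(-0.4A - 0.4B) = (-0.4)²·V(A) + (-0.4)²·V(B) + 2·(-0.4)·(-0.4)·Cov(A,B)
= 0.16·1.2 + 0.16·1.84 + 0.32·1.38 = 0.928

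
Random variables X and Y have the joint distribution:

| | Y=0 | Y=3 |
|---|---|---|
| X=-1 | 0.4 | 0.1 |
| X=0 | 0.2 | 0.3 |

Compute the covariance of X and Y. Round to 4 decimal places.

E[X] = -0.5,  E[Y] = 1.2
E[XY] = -0.3
Cov(X,Y) = E[XY] − E[X]E[Y] = -0.3 − (-0.5)(1.2) = 0.3

0.3000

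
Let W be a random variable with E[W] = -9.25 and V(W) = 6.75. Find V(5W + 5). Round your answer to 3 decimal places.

168.750

V(5W + 5) = (5)²·V(W) = 25·6.75 = 168.75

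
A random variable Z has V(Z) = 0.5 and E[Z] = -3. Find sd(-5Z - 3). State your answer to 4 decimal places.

V(-5Z - 3) = (-5)²·0.5 = 12.5
sd(-5Z - 3) = √12.5 ≈ 3.5355

3.5355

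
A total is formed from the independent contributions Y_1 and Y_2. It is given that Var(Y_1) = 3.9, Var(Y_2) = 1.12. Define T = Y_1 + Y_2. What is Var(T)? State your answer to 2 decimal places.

5.02

By independence, Var(T) = (1)²Var(Y_1) + (1)²Var(Y_2)
= (1)²·3.9 + (1)²·1.12 = 5.02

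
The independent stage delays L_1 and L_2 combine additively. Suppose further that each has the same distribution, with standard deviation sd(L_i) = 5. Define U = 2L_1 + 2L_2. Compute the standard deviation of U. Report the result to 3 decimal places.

14.142

var(L_i) = (5)² = 25
By independence, var(U) = (2)²var(L_1) + (2)²var(L_2)
= (2)²·25 + (2)²·25 = 200
sd(U) = √200 ≈ 14.142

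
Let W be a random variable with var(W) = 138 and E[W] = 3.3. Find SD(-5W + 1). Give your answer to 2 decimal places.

58.74

var(-5W + 1) = (-5)²·138 = 3450
SD(-5W + 1) = √3450 ≈ 58.74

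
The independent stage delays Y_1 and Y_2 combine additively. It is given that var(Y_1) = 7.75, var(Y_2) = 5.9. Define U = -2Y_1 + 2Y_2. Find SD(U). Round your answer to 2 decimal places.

7.39

By independence, var(U) = (-2)²var(Y_1) + (2)²var(Y_2)
= (-2)²·7.75 + (2)²·5.9 = 54.6
SD(U) = √54.6 ≈ 7.39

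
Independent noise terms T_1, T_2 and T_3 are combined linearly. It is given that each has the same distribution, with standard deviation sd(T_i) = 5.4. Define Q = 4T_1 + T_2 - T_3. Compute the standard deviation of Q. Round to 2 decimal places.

22.91

Var(T_i) = (5.4)² = 29.16
By independence, Var(Q) = (4)²Var(T_1) + (1)²Var(T_2) + (-1)²Var(T_3)
= (4)²·29.16 + (1)²·29.16 + (-1)²·29.16 = 524.88
sd(Q) = √524.88 ≈ 22.91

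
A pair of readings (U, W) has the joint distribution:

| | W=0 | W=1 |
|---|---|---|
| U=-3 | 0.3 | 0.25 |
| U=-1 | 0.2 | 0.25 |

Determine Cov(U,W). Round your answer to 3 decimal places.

E[U] = -2.1,  E[W] = 0.5
E[UW] = -1
Cov(U,W) = E[UW] − E[U]E[W] = -1 − (-2.1)(0.5) = 0.05

0.050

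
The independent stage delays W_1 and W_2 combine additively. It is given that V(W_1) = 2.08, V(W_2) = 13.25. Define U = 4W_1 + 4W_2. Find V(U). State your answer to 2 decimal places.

245.28

By independence, V(U) = (4)²V(W_1) + (4)²V(W_2)
= (4)²·2.08 + (4)²·13.25 = 245.28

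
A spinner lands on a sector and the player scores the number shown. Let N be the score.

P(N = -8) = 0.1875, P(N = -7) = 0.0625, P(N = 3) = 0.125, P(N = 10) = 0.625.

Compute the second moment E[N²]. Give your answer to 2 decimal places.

E[N²] = (-8)²(0.1875) + (-7)²(0.0625) + (3)²(0.125) + (10)²(0.625) = 78.6875

78.69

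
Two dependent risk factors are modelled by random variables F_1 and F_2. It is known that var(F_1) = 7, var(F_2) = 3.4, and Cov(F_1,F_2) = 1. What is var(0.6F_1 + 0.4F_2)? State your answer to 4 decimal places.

3.5440

var(0.6F_1 + 0.4F_2) = (0.6)²·var(F_1) + (0.4)²·var(F_2) + 2·(0.6)·(0.4)·Cov(F_1,F_2)
= 0.36·7 + 0.16·3.4 + 0.48·1 = 3.544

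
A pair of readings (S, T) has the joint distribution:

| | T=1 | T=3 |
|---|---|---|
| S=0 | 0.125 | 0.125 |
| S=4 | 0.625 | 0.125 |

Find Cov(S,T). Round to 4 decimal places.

E[S] = 3,  E[T] = 1.5
E[ST] = 4
Cov(S,T) = E[ST] − E[S]E[T] = 4 − (3)(1.5) = -0.5

-0.5000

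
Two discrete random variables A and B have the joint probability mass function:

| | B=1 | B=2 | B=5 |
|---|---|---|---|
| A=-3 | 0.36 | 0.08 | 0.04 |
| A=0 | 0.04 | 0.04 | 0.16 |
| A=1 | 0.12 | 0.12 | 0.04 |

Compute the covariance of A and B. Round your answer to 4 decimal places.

E[A] = -1.16,  E[B] = 2.2
E[AB] = -1.6
Cov(A,B) = E[AB] − E[A]E[B] = -1.6 − (-1.16)(2.2) = 0.952

0.9520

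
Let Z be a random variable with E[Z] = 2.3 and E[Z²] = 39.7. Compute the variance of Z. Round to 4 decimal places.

34.4100

V(Z) = 39.7 − (2.3)² = 34.41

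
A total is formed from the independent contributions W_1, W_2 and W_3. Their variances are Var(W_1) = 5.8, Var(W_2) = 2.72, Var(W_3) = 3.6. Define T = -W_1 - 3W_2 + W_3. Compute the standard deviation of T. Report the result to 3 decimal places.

By independence, Var(T) = (-1)²Var(W_1) + (-3)²Var(W_2) + (1)²Var(W_3)
= (-1)²·5.8 + (-3)²·2.72 + (1)²·3.6 = 33.88
σ(T) = √33.88 ≈ 5.821

5.821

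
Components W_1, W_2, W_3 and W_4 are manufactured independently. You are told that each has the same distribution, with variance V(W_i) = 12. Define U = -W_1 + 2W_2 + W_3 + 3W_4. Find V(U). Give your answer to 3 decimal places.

180.000

By independence, V(U) = (-1)²V(W_1) + (2)²V(W_2) + (1)²V(W_3) + (3)²V(W_4)
= (-1)²·12 + (2)²·12 + (1)²·12 + (3)²·12 = 180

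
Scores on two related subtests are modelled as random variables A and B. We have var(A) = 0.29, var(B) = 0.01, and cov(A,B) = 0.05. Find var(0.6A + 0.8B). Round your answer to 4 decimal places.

0.1588

var(0.6A + 0.8B) = (0.6)²·var(A) + (0.8)²·var(B) + 2·(0.6)·(0.8)·cov(A,B)
= 0.36·0.29 + 0.64·0.01 + 0.96·0.05 = 0.1588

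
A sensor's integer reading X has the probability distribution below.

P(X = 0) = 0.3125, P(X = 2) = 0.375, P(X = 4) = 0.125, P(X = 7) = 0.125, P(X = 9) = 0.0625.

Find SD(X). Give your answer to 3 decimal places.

E[X] = (0)(0.3125) + (2)(0.375) + (4)(0.125) + (7)(0.125) + (9)(0.0625) = 2.6875
E[X²] = (0)²(0.3125) + (2)²(0.375) + (4)²(0.125) + (7)²(0.125) + (9)²(0.0625) = 14.6875
Var(X) = E[X²] − (E[X])² = 14.6875 − (2.6875)² = 7.46484375
SD(X) = √7.46484375 ≈ 2.732

2.732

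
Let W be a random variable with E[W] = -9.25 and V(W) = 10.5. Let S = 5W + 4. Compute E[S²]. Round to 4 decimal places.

E[5W + 4] = 5·-9.25 + 4 = -42.25
V(5W + 4) = (5)²·10.5 = 262.5
E[S²] = V(S) + (E[S])² = 262.5 + (-42.25)² = 2047.5625

2047.5625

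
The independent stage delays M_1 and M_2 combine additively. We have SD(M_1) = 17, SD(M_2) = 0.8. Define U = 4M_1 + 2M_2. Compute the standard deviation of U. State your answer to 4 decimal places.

68.0188

Var(M_1) = 289, Var(M_2) = 0.64
By independence, Var(U) = (4)²Var(M_1) + (2)²Var(M_2)
= (4)²·289 + (2)²·0.64 = 4626.56
SD(U) = √4626.56 ≈ 68.0188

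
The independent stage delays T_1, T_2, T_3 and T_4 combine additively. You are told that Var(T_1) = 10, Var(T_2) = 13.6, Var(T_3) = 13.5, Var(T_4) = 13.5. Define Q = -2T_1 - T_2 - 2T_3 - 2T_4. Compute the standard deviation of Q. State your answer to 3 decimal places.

12.712

By independence, Var(Q) = (-2)²Var(T_1) + (-1)²Var(T_2) + (-2)²Var(T_3) + (-2)²Var(T_4)
= (-2)²·10 + (-1)²·13.6 + (-2)²·13.5 + (-2)²·13.5 = 161.6
sd(Q) = √161.6 ≈ 12.712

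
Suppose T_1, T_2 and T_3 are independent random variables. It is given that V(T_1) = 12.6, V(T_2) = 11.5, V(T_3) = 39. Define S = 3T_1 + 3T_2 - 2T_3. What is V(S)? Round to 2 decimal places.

372.90

By independence, V(S) = (3)²V(T_1) + (3)²V(T_2) + (-2)²V(T_3)
= (3)²·12.6 + (3)²·11.5 + (-2)²·39 = 372.9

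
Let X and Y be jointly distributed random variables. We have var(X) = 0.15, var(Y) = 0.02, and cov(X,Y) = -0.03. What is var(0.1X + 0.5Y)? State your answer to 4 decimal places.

0.0035

var(0.1X + 0.5Y) = (0.1)²·var(X) + (0.5)²·var(Y) + 2·(0.1)·(0.5)·cov(X,Y)
= 0.01·0.15 + 0.25·0.02 + 0.1·-0.03 = 0.0035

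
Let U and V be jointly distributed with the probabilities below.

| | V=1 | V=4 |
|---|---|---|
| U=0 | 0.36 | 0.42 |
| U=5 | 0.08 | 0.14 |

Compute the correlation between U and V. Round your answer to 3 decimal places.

E[U] = 1.1,  E[V] = 2.68
E[UV] = 3.2
cov(U,V) = E[UV] − E[U]E[V] = 3.2 − (1.1)(2.68) = 0.252
Var(U) = 4.29,  Var(V) = 2.2176
ρ = 0.252 / √(4.29·2.2176) ≈ 0.082

0.082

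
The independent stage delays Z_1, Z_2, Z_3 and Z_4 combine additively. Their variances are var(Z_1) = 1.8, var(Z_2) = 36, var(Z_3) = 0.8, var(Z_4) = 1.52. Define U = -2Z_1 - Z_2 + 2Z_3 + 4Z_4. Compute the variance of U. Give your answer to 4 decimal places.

By independence, var(U) = (-2)²var(Z_1) + (-1)²var(Z_2) + (2)²var(Z_3) + (4)²var(Z_4)
= (-2)²·1.8 + (-1)²·36 + (2)²·0.8 + (4)²·1.52 = 70.72

70.7200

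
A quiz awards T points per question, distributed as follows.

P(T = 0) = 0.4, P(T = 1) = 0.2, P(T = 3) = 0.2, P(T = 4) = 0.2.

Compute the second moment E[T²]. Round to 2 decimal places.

E[T²] = (0)²(0.4) + (1)²(0.2) + (3)²(0.2) + (4)²(0.2) = 5.2

5.20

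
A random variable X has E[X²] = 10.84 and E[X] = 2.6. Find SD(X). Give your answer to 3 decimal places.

V(X) = 10.84 − (2.6)² = 4.08
SD(X) = √4.08 ≈ 2.020

2.020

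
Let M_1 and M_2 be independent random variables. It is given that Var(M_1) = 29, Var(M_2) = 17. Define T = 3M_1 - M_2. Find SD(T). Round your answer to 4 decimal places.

16.6733

By independence, Var(T) = (3)²Var(M_1) + (-1)²Var(M_2)
= (3)²·29 + (-1)²·17 = 278
SD(T) = √278 ≈ 16.6733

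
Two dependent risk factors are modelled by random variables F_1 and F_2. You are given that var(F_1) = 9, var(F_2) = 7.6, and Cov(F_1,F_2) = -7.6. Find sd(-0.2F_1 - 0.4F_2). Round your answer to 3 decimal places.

0.600

var(-0.2F_1 - 0.4F_2) = (-0.2)²·var(F_1) + (-0.4)²·var(F_2) + 2·(-0.2)·(-0.4)·Cov(F_1,F_2)
= 0.04·9 + 0.16·7.6 + 0.16·-7.6 = 0.36
sd(-0.2F_1 - 0.4F_2) = √0.36 ≈ 0.600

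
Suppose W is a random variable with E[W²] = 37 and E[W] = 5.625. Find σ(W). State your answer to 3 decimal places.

var(W) = 37 − (5.625)² = 5.359375
σ(W) = √5.359375 ≈ 2.315

2.315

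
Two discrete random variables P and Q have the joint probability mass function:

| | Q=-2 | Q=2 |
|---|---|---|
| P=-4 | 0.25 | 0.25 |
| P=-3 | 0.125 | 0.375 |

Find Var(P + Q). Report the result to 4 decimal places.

4.5000

E[P] = -3.5,  E[Q] = 0.5,  E[PQ] = -1.5
Var(P) = 12.5 − (-3.5)² = 0.25;  Var(Q) = 4 − (0.5)² = 3.75
Cov(P,Q) = -1.5 − (-3.5)(0.5) = 0.25
Var(P + Q) = (1)²·0.25 + (1)²·3.75 + 2·(1)·(1)·0.25 = 4.5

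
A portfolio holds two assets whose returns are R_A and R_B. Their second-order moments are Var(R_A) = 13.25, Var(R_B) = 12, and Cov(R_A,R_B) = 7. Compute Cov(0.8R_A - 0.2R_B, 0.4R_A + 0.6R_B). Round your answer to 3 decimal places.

5.600

Cov(0.8R_A - 0.2R_B, 0.4R_A + 0.6R_B) = (0.8)(0.4)Var(R_A) + (-0.2)(0.6)Var(R_B) + [(0.8)(0.6) + (-0.2)(0.4)]Cov(R_A,R_B)
= 0.32·13.25 + -0.12·12 + 0.4·7 = 5.6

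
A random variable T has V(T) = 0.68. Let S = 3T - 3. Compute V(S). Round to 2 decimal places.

V(3T - 3) = (3)²·V(T) = 9·0.68 = 6.12

6.12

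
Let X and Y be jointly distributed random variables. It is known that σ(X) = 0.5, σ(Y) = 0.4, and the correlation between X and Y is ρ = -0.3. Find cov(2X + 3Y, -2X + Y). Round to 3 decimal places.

Var(X) = (0.5)² = 0.25;  Var(Y) = (0.4)² = 0.16
cov(X,Y) = ρ·σ(X)·σ(Y) = -0.3·0.5·0.4 = -0.06
cov(2X + 3Y, -2X + Y) = (2)(-2)Var(X) + (3)(1)Var(Y) + [(2)(1) + (3)(-2)]cov(X,Y)
= -4·0.25 + 3·0.16 + -4·-0.06 = -0.28

-0.280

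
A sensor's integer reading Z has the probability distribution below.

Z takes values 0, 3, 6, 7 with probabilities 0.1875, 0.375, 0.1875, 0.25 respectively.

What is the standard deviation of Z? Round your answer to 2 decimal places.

E[Z] = (0)(0.1875) + (3)(0.375) + (6)(0.1875) + (7)(0.25) = 4
E[Z²] = (0)²(0.1875) + (3)²(0.375) + (6)²(0.1875) + (7)²(0.25) = 22.375
Var(Z) = E[Z²] − (E[Z])² = 22.375 − (4)² = 6.375
sd(Z) = √6.375 ≈ 2.52

2.52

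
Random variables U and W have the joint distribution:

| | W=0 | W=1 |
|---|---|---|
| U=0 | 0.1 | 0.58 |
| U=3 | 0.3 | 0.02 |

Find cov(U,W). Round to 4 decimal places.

-0.5160

E[U] = 0.96,  E[W] = 0.6
E[UW] = 0.06
cov(U,W) = E[UW] − E[U]E[W] = 0.06 − (0.96)(0.6) = -0.516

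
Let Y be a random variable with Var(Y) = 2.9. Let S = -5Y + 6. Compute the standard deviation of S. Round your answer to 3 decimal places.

Var(-5Y + 6) = (-5)²·2.9 = 72.5
SD(S) = √72.5 ≈ 8.515

8.515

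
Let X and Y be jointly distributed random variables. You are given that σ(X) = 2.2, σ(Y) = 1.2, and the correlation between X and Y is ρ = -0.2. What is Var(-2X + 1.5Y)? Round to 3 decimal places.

25.768

Var(X) = (2.2)² = 4.84;  Var(Y) = (1.2)² = 1.44
Cov(X,Y) = ρ·σ(X)·σ(Y) = -0.2·2.2·1.2 = -0.528
Var(-2X + 1.5Y) = (-2)²·Var(X) + (1.5)²·Var(Y) + 2·(-2)·(1.5)·Cov(X,Y)
= 4·4.84 + 2.25·1.44 + -6·-0.528 = 25.768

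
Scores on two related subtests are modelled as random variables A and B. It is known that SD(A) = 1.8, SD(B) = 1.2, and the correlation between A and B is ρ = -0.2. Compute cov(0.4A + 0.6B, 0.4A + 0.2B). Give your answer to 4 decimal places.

Var(A) = (1.8)² = 3.24;  Var(B) = (1.2)² = 1.44
cov(A,B) = ρ·SD(A)·SD(B) = -0.2·1.8·1.2 = -0.432
cov(0.4A + 0.6B, 0.4A + 0.2B) = (0.4)(0.4)Var(A) + (0.6)(0.2)Var(B) + [(0.4)(0.2) + (0.6)(0.4)]cov(A,B)
= 0.16·3.24 + 0.12·1.44 + 0.32·-0.432 = 0.55296

0.5530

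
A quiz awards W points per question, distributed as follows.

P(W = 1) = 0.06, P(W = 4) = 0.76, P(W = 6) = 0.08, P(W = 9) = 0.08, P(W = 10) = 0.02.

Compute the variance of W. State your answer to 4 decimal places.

3.3300

E[W] = (1)(0.06) + (4)(0.76) + (6)(0.08) + (9)(0.08) + (10)(0.02) = 4.5
E[W²] = (1)²(0.06) + (4)²(0.76) + (6)²(0.08) + (9)²(0.08) + (10)²(0.02) = 23.58
V(W) = E[W²] − (E[W])² = 23.58 − (4.5)² = 3.33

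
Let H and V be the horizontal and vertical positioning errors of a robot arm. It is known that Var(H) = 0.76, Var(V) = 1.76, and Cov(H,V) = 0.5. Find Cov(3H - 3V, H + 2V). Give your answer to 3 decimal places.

-6.780

Cov(3H - 3V, H + 2V) = (3)(1)Var(H) + (-3)(2)Var(V) + [(3)(2) + (-3)(1)]Cov(H,V)
= 3·0.76 + -6·1.76 + 3·0.5 = -6.78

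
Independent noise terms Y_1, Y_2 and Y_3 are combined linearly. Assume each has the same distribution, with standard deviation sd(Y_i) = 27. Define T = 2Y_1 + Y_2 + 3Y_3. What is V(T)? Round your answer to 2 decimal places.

10206.00

V(Y_i) = (27)² = 729
By independence, V(T) = (2)²V(Y_1) + (1)²V(Y_2) + (3)²V(Y_3)
= (2)²·729 + (1)²·729 + (3)²·729 = 10206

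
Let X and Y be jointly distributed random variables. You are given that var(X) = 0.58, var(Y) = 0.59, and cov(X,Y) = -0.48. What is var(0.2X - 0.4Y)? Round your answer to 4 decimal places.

0.1944

var(0.2X - 0.4Y) = (0.2)²·var(X) + (-0.4)²·var(Y) + 2·(0.2)·(-0.4)·cov(X,Y)
= 0.04·0.58 + 0.16·0.59 + -0.16·-0.48 = 0.1944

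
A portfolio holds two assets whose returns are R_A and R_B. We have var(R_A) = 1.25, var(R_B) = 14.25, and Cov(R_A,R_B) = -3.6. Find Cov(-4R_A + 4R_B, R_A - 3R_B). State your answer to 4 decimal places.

-233.6000

Cov(-4R_A + 4R_B, R_A - 3R_B) = (-4)(1)var(R_A) + (4)(-3)var(R_B) + [(-4)(-3) + (4)(1)]Cov(R_A,R_B)
= -4·1.25 + -12·14.25 + 16·-3.6 = -233.6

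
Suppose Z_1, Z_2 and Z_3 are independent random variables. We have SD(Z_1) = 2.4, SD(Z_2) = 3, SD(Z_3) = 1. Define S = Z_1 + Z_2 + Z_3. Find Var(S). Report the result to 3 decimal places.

15.760

Var(Z_1) = 5.76, Var(Z_2) = 9, Var(Z_3) = 1
By independence, Var(S) = (1)²Var(Z_1) + (1)²Var(Z_2) + (1)²Var(Z_3)
= (1)²·5.76 + (1)²·9 + (1)²·1 = 15.76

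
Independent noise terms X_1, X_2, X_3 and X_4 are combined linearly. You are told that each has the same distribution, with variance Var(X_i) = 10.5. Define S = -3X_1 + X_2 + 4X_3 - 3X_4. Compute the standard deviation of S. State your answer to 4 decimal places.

19.1703

By independence, Var(S) = (-3)²Var(X_1) + (1)²Var(X_2) + (4)²Var(X_3) + (-3)²Var(X_4)
= (-3)²·10.5 + (1)²·10.5 + (4)²·10.5 + (-3)²·10.5 = 367.5
σ(S) = √367.5 ≈ 19.1703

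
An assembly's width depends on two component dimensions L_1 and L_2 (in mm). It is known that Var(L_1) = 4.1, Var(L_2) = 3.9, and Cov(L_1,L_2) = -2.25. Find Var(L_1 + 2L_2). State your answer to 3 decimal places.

10.700

Var(L_1 + 2L_2) = (1)²·Var(L_1) + (2)²·Var(L_2) + 2·(1)·(2)·Cov(L_1,L_2)
= 1·4.1 + 4·3.9 + 4·-2.25 = 10.7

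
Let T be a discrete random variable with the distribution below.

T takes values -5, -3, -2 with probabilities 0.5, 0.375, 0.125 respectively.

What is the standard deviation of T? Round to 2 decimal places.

1.17

E[T] = (-5)(0.5) + (-3)(0.375) + (-2)(0.125) = -3.875
E[T²] = (-5)²(0.5) + (-3)²(0.375) + (-2)²(0.125) = 16.375
var(T) = E[T²] − (E[T])² = 16.375 − (-3.875)² = 1.359375
SD(T) = √1.359375 ≈ 1.17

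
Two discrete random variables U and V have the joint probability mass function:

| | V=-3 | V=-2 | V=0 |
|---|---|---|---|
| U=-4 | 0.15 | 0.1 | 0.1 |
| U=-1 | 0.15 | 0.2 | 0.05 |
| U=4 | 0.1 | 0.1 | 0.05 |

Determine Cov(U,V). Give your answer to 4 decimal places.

E[U] = -0.8,  E[V] = -2
E[UV] = 1.45
Cov(U,V) = E[UV] − E[U]E[V] = 1.45 − (-0.8)(-2) = -0.15

-0.1500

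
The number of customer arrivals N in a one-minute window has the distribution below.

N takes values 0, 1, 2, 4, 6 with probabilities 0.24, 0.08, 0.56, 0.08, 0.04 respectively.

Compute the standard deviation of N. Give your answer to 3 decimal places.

1.394

E[N] = (0)(0.24) + (1)(0.08) + (2)(0.56) + (4)(0.08) + (6)(0.04) = 1.76
E[N²] = (0)²(0.24) + (1)²(0.08) + (2)²(0.56) + (4)²(0.08) + (6)²(0.04) = 5.04
Var(N) = E[N²] − (E[N])² = 5.04 − (1.76)² = 1.9424
sd(N) = √1.9424 ≈ 1.394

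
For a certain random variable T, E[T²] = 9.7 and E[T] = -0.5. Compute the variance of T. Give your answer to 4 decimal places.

9.4500

V(T) = 9.7 − (-0.5)² = 9.45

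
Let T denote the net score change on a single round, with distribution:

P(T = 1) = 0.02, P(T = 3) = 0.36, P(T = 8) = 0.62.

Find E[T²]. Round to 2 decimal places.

E[T²] = (1)²(0.02) + (3)²(0.36) + (8)²(0.62) = 42.94

42.94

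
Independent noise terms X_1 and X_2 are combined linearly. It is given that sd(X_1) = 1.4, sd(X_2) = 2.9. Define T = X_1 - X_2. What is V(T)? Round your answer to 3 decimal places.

V(X_1) = 1.96, V(X_2) = 8.41
By independence, V(T) = (1)²V(X_1) + (-1)²V(X_2)
= (1)²·1.96 + (-1)²·8.41 = 10.37

10.370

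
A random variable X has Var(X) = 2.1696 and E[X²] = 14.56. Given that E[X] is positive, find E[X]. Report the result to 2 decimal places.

3.52

(E[X])² = E[X²] − Var(X) = 14.56 − 2.1696 = 12.3904
E[X] = √12.3904 = 3.52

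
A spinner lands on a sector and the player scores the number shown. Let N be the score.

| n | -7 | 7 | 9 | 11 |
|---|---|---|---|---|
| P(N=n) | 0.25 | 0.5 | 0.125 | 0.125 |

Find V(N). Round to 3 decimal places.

E[N] = (-7)(0.25) + (7)(0.5) + (9)(0.125) + (11)(0.125) = 4.25
E[N²] = (-7)²(0.25) + (7)²(0.5) + (9)²(0.125) + (11)²(0.125) = 62
V(N) = E[N²] − (E[N])² = 62 − (4.25)² = 43.9375

43.938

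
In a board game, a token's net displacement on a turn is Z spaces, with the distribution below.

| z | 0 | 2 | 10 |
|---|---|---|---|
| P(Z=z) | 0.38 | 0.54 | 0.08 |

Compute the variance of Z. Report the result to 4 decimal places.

E[Z] = (0)(0.38) + (2)(0.54) + (10)(0.08) = 1.88
E[Z²] = (0)²(0.38) + (2)²(0.54) + (10)²(0.08) = 10.16
V(Z) = E[Z²] − (E[Z])² = 10.16 − (1.88)² = 6.6256

6.6256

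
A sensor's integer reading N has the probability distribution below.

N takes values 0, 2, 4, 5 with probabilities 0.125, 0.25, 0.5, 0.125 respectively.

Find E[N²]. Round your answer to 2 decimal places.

12.13

E[N²] = (0)²(0.125) + (2)²(0.25) + (4)²(0.5) + (5)²(0.125) = 12.125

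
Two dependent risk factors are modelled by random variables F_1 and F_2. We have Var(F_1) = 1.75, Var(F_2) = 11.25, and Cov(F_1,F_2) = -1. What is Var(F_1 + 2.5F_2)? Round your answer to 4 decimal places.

Var(F_1 + 2.5F_2) = (1)²·Var(F_1) + (2.5)²·Var(F_2) + 2·(1)·(2.5)·Cov(F_1,F_2)
= 1·1.75 + 6.25·11.25 + 5·-1 = 67.0625

67.0625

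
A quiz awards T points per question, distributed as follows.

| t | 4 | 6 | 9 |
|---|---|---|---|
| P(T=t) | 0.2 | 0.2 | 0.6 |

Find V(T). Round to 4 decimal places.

4.2400

E[T] = (4)(0.2) + (6)(0.2) + (9)(0.6) = 7.4
E[T²] = (4)²(0.2) + (6)²(0.2) + (9)²(0.6) = 59
V(T) = E[T²] − (E[T])² = 59 − (7.4)² = 4.24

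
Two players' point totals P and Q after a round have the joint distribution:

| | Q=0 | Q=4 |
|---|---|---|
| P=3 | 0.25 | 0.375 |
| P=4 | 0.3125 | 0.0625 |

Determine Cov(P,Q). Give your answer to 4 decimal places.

E[P] = 3.375,  E[Q] = 1.75
E[PQ] = 5.5
Cov(P,Q) = E[PQ] − E[P]E[Q] = 5.5 − (3.375)(1.75) = -0.40625

-0.4063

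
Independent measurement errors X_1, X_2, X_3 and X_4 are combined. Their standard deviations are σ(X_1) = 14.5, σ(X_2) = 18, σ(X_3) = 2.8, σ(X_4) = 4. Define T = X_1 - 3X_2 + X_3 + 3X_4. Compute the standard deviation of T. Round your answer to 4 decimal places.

var(X_1) = 210.25, var(X_2) = 324, var(X_3) = 7.84, var(X_4) = 16
By independence, var(T) = (1)²var(X_1) + (-3)²var(X_2) + (1)²var(X_3) + (3)²var(X_4)
= (1)²·210.25 + (-3)²·324 + (1)²·7.84 + (3)²·16 = 3278.09
σ(T) = √3278.09 ≈ 57.2546

57.2546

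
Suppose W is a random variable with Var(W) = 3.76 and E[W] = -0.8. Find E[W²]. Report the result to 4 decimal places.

4.4000

E[W²] = Var(W) + (E[W])² = 3.76 + (-0.8)² = 4.4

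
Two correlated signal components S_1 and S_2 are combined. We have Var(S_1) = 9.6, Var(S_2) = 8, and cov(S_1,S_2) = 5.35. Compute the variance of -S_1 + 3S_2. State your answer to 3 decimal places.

49.500

Var(-S_1 + 3S_2) = (-1)²·Var(S_1) + (3)²·Var(S_2) + 2·(-1)·(3)·cov(S_1,S_2)
= 1·9.6 + 9·8 + -6·5.35 = 49.5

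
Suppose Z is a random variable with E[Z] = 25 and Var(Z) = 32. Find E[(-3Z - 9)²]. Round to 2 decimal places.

7344.00

E[-3Z - 9] = -3·25 − 9 = -84
Var(-3Z - 9) = (-3)²·32 = 288
E[(-3Z - 9)²] = Var((-3Z - 9)) + (E[(-3Z - 9)])² = 288 + (-84)² = 7344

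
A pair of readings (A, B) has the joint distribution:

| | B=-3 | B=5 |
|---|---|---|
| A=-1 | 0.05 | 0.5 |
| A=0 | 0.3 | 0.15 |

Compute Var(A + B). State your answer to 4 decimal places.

E[A] = -0.55,  E[B] = 2.2,  E[AB] = -2.35
Var(A) = 0.55 − (-0.55)² = 0.2475;  Var(B) = 19.4 − (2.2)² = 14.56
Cov(A,B) = -2.35 − (-0.55)(2.2) = -1.14
Var(A + B) = (1)²·0.2475 + (1)²·14.56 + 2·(1)·(1)·-1.14 = 12.5275

12.5275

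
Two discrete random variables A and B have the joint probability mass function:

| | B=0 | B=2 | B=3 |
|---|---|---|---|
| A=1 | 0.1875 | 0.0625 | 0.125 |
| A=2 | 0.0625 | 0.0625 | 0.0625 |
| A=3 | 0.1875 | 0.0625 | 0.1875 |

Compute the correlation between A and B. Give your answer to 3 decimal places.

0.076

E[A] = 2.0625,  E[B] = 1.5
E[AB] = 3.1875
cov(A,B) = E[AB] − E[A]E[B] = 3.1875 − (2.0625)(1.5) = 0.09375
Var(A) = 0.80859375,  Var(B) = 1.875
ρ = 0.09375 / √(0.80859375·1.875) ≈ 0.076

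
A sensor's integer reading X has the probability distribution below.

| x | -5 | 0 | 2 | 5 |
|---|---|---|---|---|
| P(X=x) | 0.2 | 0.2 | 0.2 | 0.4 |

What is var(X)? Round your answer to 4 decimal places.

13.8400

E[X] = (-5)(0.2) + (0)(0.2) + (2)(0.2) + (5)(0.4) = 1.4
E[X²] = (-5)²(0.2) + (0)²(0.2) + (2)²(0.2) + (5)²(0.4) = 15.8
var(X) = E[X²] − (E[X])² = 15.8 − (1.4)² = 13.84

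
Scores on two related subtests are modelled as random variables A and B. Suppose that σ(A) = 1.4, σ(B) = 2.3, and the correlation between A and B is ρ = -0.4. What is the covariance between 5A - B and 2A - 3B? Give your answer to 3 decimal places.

57.366

Var(A) = (1.4)² = 1.96;  Var(B) = (2.3)² = 5.29
Cov(A,B) = ρ·σ(A)·σ(B) = -0.4·1.4·2.3 = -1.288
Cov(5A - B, 2A - 3B) = (5)(2)Var(A) + (-1)(-3)Var(B) + [(5)(-3) + (-1)(2)]Cov(A,B)
= 10·1.96 + 3·5.29 + -17·-1.288 = 57.366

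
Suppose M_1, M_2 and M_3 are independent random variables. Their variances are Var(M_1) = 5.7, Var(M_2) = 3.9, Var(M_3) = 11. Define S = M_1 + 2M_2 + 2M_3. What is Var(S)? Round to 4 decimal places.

By independence, Var(S) = (1)²Var(M_1) + (2)²Var(M_2) + (2)²Var(M_3)
= (1)²·5.7 + (2)²·3.9 + (2)²·11 = 65.3

65.3000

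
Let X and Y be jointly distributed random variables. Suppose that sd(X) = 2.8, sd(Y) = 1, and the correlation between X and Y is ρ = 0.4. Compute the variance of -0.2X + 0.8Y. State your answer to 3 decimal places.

Var(X) = (2.8)² = 7.84;  Var(Y) = (1)² = 1
Cov(X,Y) = ρ·sd(X)·sd(Y) = 0.4·2.8·1 = 1.12
Var(-0.2X + 0.8Y) = (-0.2)²·Var(X) + (0.8)²·Var(Y) + 2·(-0.2)·(0.8)·Cov(X,Y)
= 0.04·7.84 + 0.64·1 + -0.32·1.12 = 0.5952

0.595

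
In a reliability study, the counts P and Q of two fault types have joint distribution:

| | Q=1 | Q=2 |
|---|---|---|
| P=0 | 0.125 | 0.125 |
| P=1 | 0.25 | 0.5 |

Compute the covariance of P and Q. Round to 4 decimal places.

0.0313

E[P] = 0.75,  E[Q] = 1.625
E[PQ] = 1.25
Cov(P,Q) = E[PQ] − E[P]E[Q] = 1.25 − (0.75)(1.625) = 0.03125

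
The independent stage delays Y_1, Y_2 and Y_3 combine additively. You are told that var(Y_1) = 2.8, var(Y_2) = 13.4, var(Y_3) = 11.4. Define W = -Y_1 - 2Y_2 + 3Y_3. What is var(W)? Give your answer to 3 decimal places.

159.000

By independence, var(W) = (-1)²var(Y_1) + (-2)²var(Y_2) + (3)²var(Y_3)
= (-1)²·2.8 + (-2)²·13.4 + (3)²·11.4 = 159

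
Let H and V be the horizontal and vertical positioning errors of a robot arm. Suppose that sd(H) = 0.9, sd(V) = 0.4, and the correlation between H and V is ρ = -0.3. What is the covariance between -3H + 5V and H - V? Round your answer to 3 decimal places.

-4.094

Var(H) = (0.9)² = 0.81;  Var(V) = (0.4)² = 0.16
Cov(H,V) = ρ·sd(H)·sd(V) = -0.3·0.9·0.4 = -0.108
Cov(-3H + 5V, H - V) = (-3)(1)Var(H) + (5)(-1)Var(V) + [(-3)(-1) + (5)(1)]Cov(H,V)
= -3·0.81 + -5·0.16 + 8·-0.108 = -4.094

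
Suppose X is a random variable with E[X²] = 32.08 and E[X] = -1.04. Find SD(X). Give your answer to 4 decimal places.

5.5676

V(X) = 32.08 − (-1.04)² = 30.9984
SD(X) = √30.9984 ≈ 5.5676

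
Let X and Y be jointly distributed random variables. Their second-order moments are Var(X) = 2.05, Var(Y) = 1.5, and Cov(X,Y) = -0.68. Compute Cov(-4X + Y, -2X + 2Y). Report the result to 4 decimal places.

26.2000

Cov(-4X + Y, -2X + 2Y) = (-4)(-2)Var(X) + (1)(2)Var(Y) + [(-4)(2) + (1)(-2)]Cov(X,Y)
= 8·2.05 + 2·1.5 + -10·-0.68 = 26.2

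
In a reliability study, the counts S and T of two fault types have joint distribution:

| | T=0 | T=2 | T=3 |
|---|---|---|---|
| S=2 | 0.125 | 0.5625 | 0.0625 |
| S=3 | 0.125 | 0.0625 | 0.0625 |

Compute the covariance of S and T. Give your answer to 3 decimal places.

E[S] = 2.25,  E[T] = 1.625
E[ST] = 3.5625
cov(S,T) = E[ST] − E[S]E[T] = 3.5625 − (2.25)(1.625) = -0.09375

-0.094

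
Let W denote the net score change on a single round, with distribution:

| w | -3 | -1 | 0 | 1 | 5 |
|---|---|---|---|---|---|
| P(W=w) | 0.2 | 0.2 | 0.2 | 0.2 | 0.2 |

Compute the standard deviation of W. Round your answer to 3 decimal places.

2.653

E[W] = (-3)(0.2) + (-1)(0.2) + (0)(0.2) + (1)(0.2) + (5)(0.2) = 0.4
E[W²] = (-3)²(0.2) + (-1)²(0.2) + (0)²(0.2) + (1)²(0.2) + (5)²(0.2) = 7.2
V(W) = E[W²] − (E[W])² = 7.2 − (0.4)² = 7.04
SD(W) = √7.04 ≈ 2.653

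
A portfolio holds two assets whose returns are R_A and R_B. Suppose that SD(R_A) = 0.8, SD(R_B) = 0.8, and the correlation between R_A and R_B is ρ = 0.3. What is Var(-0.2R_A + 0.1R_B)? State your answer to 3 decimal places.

0.024

Var(R_A) = (0.8)² = 0.64;  Var(R_B) = (0.8)² = 0.64
cov(R_A,R_B) = ρ·SD(R_A)·SD(R_B) = 0.3·0.8·0.8 = 0.192
Var(-0.2R_A + 0.1R_B) = (-0.2)²·Var(R_A) + (0.1)²·Var(R_B) + 2·(-0.2)·(0.1)·cov(R_A,R_B)
= 0.04·0.64 + 0.01·0.64 + -0.04·0.192 = 0.02432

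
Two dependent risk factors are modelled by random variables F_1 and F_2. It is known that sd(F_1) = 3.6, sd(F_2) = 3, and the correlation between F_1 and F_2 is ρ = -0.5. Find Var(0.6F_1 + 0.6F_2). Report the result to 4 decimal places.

4.0176

Var(F_1) = (3.6)² = 12.96;  Var(F_2) = (3)² = 9
cov(F_1,F_2) = ρ·sd(F_1)·sd(F_2) = -0.5·3.6·3 = -5.4
Var(0.6F_1 + 0.6F_2) = (0.6)²·Var(F_1) + (0.6)²·Var(F_2) + 2·(0.6)·(0.6)·cov(F_1,F_2)
= 0.36·12.96 + 0.36·9 + 0.72·-5.4 = 4.0176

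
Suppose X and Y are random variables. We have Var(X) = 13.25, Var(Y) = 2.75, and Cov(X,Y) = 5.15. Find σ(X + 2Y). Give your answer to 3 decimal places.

6.697

Var(X + 2Y) = (1)²·Var(X) + (2)²·Var(Y) + 2·(1)·(2)·Cov(X,Y)
= 1·13.25 + 4·2.75 + 4·5.15 = 44.85
σ(X + 2Y) = √44.85 ≈ 6.697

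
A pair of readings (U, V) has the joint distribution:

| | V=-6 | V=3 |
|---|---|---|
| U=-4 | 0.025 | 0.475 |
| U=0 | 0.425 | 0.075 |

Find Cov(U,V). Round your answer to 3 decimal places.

E[U] = -2,  E[V] = -1.05
E[UV] = -5.1
Cov(U,V) = E[UV] − E[U]E[V] = -5.1 − (-2)(-1.05) = -7.2

-7.200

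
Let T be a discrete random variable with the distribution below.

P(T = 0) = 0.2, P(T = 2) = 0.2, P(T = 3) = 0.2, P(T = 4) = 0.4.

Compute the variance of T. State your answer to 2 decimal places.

E[T] = (0)(0.2) + (2)(0.2) + (3)(0.2) + (4)(0.4) = 2.6
E[T²] = (0)²(0.2) + (2)²(0.2) + (3)²(0.2) + (4)²(0.4) = 9
Var(T) = E[T²] − (E[T])² = 9 − (2.6)² = 2.24

2.24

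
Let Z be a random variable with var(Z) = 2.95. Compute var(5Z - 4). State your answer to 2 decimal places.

73.75

var(5Z - 4) = (5)²·var(Z) = 25·2.95 = 73.75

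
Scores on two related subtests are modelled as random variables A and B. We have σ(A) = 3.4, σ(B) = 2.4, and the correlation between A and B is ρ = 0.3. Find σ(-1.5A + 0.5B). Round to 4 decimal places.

4.8763

Var(A) = (3.4)² = 11.56;  Var(B) = (2.4)² = 5.76
Cov(A,B) = ρ·σ(A)·σ(B) = 0.3·3.4·2.4 = 2.448
Var(-1.5A + 0.5B) = (-1.5)²·Var(A) + (0.5)²·Var(B) + 2·(-1.5)·(0.5)·Cov(A,B)
= 2.25·11.56 + 0.25·5.76 + -1.5·2.448 = 23.778
σ(-1.5A + 0.5B) = √23.778 ≈ 4.8763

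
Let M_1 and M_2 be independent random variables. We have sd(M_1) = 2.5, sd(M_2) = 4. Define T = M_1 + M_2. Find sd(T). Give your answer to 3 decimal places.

var(M_1) = 6.25, var(M_2) = 16
By independence, var(T) = (1)²var(M_1) + (1)²var(M_2)
= (1)²·6.25 + (1)²·16 = 22.25
sd(T) = √22.25 ≈ 4.717

4.717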